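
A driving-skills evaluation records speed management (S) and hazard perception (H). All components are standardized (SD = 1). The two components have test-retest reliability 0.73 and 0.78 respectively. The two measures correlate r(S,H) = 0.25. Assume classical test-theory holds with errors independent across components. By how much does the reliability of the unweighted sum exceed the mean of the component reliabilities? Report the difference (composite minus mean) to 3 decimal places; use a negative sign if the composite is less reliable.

Var(sum) = 2 + 0.5 = 2.5; true-score variance = 1.51 + 0.5 = 2.01; composite reliability = 0.8040.
Mean component reliability = 0.7550.
Difference = 0.8040 − 0.7550 = 0.049.

0.049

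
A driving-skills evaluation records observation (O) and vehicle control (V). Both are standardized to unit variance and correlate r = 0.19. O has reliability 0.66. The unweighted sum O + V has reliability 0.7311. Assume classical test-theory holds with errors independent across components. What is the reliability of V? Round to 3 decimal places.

Var(O+V) = 2 + 2·0.19 = 2.380.
True-score variance = ρ_O + ρ_V + 2·0.19, so 0.7311 = (0.66 + ρ_V + 0.38) / 2.380.
ρ_V = 0.7311·2.380 − 0.66 − 0.38 = 0.700.

0.700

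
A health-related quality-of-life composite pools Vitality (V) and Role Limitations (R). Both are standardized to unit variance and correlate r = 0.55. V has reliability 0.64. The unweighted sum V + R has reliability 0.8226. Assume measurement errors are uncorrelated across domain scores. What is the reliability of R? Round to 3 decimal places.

Var(V+R) = 2 + 2·0.55 = 3.100.
True-score variance = ρ_V + ρ_R + 2·0.55, so 0.8226 = (0.64 + ρ_R + 1.10) / 3.100.
ρ_R = 0.8226·3.100 − 0.64 − 1.10 = 0.810.

0.810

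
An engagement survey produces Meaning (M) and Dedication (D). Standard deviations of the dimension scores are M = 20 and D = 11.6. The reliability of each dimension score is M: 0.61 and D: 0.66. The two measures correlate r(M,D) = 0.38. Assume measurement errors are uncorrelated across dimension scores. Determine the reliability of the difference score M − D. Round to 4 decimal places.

0.4368

Var(M−D) = 20² + 11.6² − 2·20·11.6·0.38 = 534.56 − 176.32 = 358.24.
With uncorrelated errors the cross-covariances are all true-score covariance, so they carry over unchanged; only the diagonal terms shrink to ρᵢσᵢ².
True-score variance = [20²·0.61 + 11.6²·0.66] − 176.32 = 332.81 − 176.32 = 156.49.
Reliability = 156.49 / 358.24 = 0.4368.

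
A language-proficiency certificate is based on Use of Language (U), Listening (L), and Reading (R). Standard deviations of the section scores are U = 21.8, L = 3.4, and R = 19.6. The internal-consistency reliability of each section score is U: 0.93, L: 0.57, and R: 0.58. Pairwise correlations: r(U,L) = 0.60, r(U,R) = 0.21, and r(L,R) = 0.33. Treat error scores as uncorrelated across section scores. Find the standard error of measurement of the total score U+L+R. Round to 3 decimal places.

14.127

Var(total) = 870.96 + 312.384 = 1183.34.
True-score variance = 671.375 + 312.384 = 983.759, so reliability = 0.8313.
Error variance = 1183.34 − 983.759 = 199.585; SEM = √199.585 = 14.127.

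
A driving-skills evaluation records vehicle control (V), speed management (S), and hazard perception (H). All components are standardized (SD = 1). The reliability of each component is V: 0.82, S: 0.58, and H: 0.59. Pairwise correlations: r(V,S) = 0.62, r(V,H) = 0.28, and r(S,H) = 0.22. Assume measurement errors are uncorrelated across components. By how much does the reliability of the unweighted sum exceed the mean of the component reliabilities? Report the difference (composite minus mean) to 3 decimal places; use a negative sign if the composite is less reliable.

0.144

Var(sum) = 3 + 2.24 = 5.24; true-score variance = 1.99 + 2.24 = 4.23; composite reliability = 0.8073.
Mean component reliability = 0.6633.
Difference = 0.8073 − 0.6633 = 0.144.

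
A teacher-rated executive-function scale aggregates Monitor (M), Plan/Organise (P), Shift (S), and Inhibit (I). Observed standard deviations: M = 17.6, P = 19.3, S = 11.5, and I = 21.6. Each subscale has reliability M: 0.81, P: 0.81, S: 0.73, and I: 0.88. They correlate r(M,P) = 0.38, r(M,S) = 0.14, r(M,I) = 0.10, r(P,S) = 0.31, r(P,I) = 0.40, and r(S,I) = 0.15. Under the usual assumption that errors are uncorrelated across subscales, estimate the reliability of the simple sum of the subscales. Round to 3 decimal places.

Var(M+P+S+I) = 17.6² + 19.3² + 11.5² + 21.6² + 2·[17.6·19.3·0.38 + 17.6·11.5·0.14 + 17.6·21.6·0.10 + 19.3·11.5·0.31 + 19.3·21.6·0.40 + 11.5·21.6·0.15] = 1281.06 + 936.494 = 2217.55.
Because errors are independent across components, Cov(Tᵢ,Tⱼ) = Cov(Xᵢ,Xⱼ); the off-diagonal part of the true-score variance is the same as above.
True-score variance = [17.6²·0.81 + 19.3²·0.81 + 11.5²·0.73 + 21.6²·0.88] + 936.494 = 1059.74 + 936.494 = 1996.23.
Reliability = 1996.23 / 2217.55 = 0.900.

0.900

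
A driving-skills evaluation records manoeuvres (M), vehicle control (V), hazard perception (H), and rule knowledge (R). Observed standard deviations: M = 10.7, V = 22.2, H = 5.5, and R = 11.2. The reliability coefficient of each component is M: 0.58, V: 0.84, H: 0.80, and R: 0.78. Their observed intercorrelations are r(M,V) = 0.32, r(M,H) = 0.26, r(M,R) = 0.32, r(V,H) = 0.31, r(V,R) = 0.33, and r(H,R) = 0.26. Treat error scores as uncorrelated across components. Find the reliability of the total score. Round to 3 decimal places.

0.876

Var(M+V+H+R) = 10.7² + 22.2² + 5.5² + 11.2² + 2·[10.7·22.2·0.32 + 10.7·5.5·0.26 + 10.7·11.2·0.32 + 22.2·5.5·0.31 + 22.2·11.2·0.33 + 5.5·11.2·0.26] = 763.02 + 531.162 = 1294.18.
Under uncorrelated errors the observed covariances equal the true-score covariances, so only the own-variance terms attenuate.
True-score variance = [10.7²·0.58 + 22.2²·0.84 + 5.5²·0.80 + 11.2²·0.78] + 531.162 = 602.433 + 531.162 = 1133.59.
Reliability = 1133.59 / 1294.18 = 0.876.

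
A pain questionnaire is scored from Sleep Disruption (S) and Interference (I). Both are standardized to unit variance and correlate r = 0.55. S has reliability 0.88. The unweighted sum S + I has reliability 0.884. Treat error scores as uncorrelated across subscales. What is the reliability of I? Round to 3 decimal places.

0.760

Var(S+I) = 2 + 2·0.55 = 3.100.
True-score variance = ρ_S + ρ_I + 2·0.55, so 0.884 = (0.88 + ρ_I + 1.10) / 3.100.
ρ_I = 0.884·3.100 − 0.88 − 1.10 = 0.760.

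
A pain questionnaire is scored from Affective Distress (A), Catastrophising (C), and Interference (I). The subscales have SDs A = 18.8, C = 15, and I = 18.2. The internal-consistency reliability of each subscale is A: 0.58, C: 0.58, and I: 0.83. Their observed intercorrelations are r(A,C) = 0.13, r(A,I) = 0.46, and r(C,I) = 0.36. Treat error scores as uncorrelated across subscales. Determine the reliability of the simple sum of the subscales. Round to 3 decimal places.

Var(A+C+I) = 18.8² + 15² + 18.2² + 2·[18.8·15·0.13 + 18.8·18.2·0.46 + 15·18.2·0.36] = 909.68 + 584.667 = 1494.35.
Under uncorrelated errors the observed covariances equal the true-score covariances, so only the own-variance terms attenuate.
True-score variance = [18.8²·0.58 + 15²·0.58 + 18.2²·0.83] + 584.667 = 610.424 + 584.667 = 1195.09.
Reliability = 1195.09 / 1494.35 = 0.800.

0.800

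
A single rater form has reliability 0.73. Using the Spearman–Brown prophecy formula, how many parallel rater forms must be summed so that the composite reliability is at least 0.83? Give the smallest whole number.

k ≥ ρ*(1−ρ₁)/(ρ₁(1−ρ*)) = 0.83·0.27 / (0.73·0.17) = 1.806.
Smallest integer k = 2.

2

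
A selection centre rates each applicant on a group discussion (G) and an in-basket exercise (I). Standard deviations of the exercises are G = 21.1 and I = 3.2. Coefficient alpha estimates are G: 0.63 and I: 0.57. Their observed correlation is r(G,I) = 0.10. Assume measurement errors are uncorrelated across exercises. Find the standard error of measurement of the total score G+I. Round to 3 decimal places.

Var(total) = 455.45 + 13.504 = 468.954.
True-score variance = 286.319 + 13.504 = 299.823, so reliability = 0.6393.
Error variance = 468.954 − 299.823 = 169.131; SEM = √169.131 = 13.005.

13.005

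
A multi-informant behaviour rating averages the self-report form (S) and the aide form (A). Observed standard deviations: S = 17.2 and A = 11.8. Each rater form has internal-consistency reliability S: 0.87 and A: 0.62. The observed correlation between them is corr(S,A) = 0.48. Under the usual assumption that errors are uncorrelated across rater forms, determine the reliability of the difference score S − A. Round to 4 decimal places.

0.6197

Var(S−A) = 17.2² + 11.8² − 2·17.2·11.8·0.48 = 435.08 − 194.842 = 240.238.
Under uncorrelated errors the observed covariances equal the true-score covariances, so only the own-variance terms attenuate.
True-score variance = [17.2²·0.87 + 11.8²·0.62] − 194.842 = 343.71 − 194.842 = 148.868.
Reliability = 148.868 / 240.238 = 0.6197.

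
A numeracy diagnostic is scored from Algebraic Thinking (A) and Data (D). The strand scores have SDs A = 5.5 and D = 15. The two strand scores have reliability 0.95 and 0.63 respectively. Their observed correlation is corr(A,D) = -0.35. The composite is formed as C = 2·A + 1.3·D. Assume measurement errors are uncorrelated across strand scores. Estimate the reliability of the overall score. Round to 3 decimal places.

Var(C) = 2²·5.5² + 1.3²·15² + 2·[2.6·5.5·15·(-0.35)] = 501.25 − 150.15 = 351.1.
Because errors are independent across components, Cov(Tᵢ,Tⱼ) = Cov(Xᵢ,Xⱼ); the off-diagonal part of the true-score variance is the same as above.
True-score variance = [2²·5.5²·0.95 + 1.3²·15²·0.63] − 150.15 = 354.508 − 150.15 = 204.358.
Reliability = 204.358 / 351.1 = 0.582.

0.582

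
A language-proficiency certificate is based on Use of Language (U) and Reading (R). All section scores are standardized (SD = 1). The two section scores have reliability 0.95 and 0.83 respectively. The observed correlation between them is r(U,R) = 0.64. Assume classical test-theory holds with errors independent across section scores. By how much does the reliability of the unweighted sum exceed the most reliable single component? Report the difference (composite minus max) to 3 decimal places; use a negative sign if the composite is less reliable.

Var(sum) = 2 + 1.28 = 3.28; true-score variance = 1.78 + 1.28 = 3.06; composite reliability = 0.9329.
Max component reliability = 0.9500.
Difference = 0.9329 − 0.9500 = -0.017.

-0.017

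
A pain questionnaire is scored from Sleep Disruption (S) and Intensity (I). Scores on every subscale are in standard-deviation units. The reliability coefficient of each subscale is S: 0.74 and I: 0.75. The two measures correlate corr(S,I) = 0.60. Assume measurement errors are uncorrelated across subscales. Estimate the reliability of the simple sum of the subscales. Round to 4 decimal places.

Var(S+I) = 2 + 2·[0.60] = 2 + 1.2 = 3.2.
Because errors are independent across components, Cov(Tᵢ,Tⱼ) = Cov(Xᵢ,Xⱼ); the off-diagonal part of the true-score variance is the same as above.
True-score variance = [0.74 + 0.75] + 1.2 = 1.49 + 1.2 = 2.69.
Reliability = 2.69 / 3.2 = 0.8406.

0.8406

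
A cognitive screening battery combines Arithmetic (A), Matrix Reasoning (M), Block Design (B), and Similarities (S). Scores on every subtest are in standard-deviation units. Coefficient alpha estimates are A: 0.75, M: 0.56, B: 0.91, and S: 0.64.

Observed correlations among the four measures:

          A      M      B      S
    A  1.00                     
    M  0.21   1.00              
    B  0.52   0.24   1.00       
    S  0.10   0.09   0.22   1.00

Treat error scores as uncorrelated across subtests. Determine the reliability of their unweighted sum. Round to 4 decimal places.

0.8314

Var(A+M+B+S) = 4 + 2·[0.21 + 0.52 + 0.10 + 0.24 + 0.09 + 0.22] = 4 + 2.76 = 6.76.
Under uncorrelated errors the observed covariances equal the true-score covariances, so only the own-variance terms attenuate.
True-score variance = [0.75 + 0.56 + 0.91 + 0.64] + 2.76 = 2.86 + 2.76 = 5.62.
Reliability = 5.62 / 6.76 = 0.8314.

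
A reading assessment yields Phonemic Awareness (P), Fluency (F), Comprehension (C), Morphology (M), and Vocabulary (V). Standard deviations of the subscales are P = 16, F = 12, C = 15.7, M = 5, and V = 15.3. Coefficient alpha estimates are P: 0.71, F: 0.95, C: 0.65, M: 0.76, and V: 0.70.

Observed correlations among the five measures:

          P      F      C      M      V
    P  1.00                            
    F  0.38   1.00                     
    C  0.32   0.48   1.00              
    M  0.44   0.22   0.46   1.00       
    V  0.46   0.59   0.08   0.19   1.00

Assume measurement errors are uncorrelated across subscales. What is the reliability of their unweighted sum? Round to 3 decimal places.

Var(P+F+C+M+V) = 16² + 12² + 15.7² + 5² + 15.3² + 2·[16·12·0.38 + 16·15.7·0.32 + 16·5·0.44 + 16·15.3·0.46 + 12·15.7·0.48 + 12·5·0.22 + 12·15.3·0.59 + 15.7·5·0.46 + 15.7·15.3·0.08 + 5·15.3·0.19] = 905.58 + 1165.94 = 2071.52.
Under uncorrelated errors the observed covariances equal the true-score covariances, so only the own-variance terms attenuate.
True-score variance = [16²·0.71 + 12²·0.95 + 15.7²·0.65 + 5²·0.76 + 15.3²·0.70] + 1165.94 = 661.641 + 1165.94 = 1827.58.
Reliability = 1827.58 / 2071.52 = 0.882.

0.882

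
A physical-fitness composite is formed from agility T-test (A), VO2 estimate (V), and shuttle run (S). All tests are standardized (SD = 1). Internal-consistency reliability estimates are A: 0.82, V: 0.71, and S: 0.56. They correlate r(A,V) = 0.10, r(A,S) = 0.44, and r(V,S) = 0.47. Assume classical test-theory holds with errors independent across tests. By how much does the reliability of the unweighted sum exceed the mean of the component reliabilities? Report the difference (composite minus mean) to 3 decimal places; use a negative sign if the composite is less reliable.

Var(sum) = 3 + 2.02 = 5.02; true-score variance = 2.09 + 2.02 = 4.11; composite reliability = 0.8187.
Mean component reliability = 0.6967.
Difference = 0.8187 − 0.6967 = 0.122.

0.122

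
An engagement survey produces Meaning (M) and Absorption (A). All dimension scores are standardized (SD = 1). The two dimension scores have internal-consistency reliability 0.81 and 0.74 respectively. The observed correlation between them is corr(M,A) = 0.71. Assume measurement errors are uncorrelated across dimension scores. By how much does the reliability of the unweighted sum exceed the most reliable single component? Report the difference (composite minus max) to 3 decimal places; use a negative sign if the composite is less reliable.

Var(sum) = 2 + 1.42 = 3.42; true-score variance = 1.55 + 1.42 = 2.97; composite reliability = 0.8684.
Max component reliability = 0.8100.
Difference = 0.8684 − 0.8100 = 0.058.

0.058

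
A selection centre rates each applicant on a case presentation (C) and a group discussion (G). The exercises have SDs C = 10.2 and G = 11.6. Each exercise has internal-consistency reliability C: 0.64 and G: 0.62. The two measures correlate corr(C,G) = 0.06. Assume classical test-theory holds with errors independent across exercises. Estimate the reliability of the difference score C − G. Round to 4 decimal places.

Var(C−G) = 10.2² + 11.6² − 2·10.2·11.6·0.06 = 238.6 − 14.1984 = 224.402.
With uncorrelated errors the cross-covariances are all true-score covariance, so they carry over unchanged; only the diagonal terms shrink to ρᵢσᵢ².
True-score variance = [10.2²·0.64 + 11.6²·0.62] − 14.1984 = 150.013 − 14.1984 = 135.814.
Reliability = 135.814 / 224.402 = 0.6052.

0.6052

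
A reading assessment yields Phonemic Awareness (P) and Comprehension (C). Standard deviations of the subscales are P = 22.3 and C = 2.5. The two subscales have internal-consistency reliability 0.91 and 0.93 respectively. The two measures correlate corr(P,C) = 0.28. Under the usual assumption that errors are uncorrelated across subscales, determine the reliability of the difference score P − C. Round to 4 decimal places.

0.9043

Var(P−C) = 22.3² + 2.5² − 2·22.3·2.5·0.28 = 503.54 − 31.22 = 472.32.
Because errors are independent across components, Cov(Tᵢ,Tⱼ) = Cov(Xᵢ,Xⱼ); the off-diagonal part of the true-score variance is the same as above.
True-score variance = [22.3²·0.91 + 2.5²·0.93] − 31.22 = 458.346 − 31.22 = 427.126.
Reliability = 427.126 / 472.32 = 0.9043.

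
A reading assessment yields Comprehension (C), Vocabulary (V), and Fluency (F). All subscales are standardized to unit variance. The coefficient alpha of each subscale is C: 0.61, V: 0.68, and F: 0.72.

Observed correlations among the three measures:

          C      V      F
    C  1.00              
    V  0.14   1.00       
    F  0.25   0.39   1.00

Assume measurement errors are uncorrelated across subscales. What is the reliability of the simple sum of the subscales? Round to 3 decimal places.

Var(C+V+F) = 3 + 2·[0.14 + 0.25 + 0.39] = 3 + 1.56 = 4.56.
Under uncorrelated errors the observed covariances equal the true-score covariances, so only the own-variance terms attenuate.
True-score variance = [0.61 + 0.68 + 0.72] + 1.56 = 2.01 + 1.56 = 3.57.
Reliability = 3.57 / 4.56 = 0.783.

0.783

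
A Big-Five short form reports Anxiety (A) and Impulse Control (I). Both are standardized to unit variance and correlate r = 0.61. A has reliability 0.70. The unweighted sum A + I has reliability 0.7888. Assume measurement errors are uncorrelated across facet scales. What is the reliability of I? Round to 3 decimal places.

Var(A+I) = 2 + 2·0.61 = 3.220.
True-score variance = ρ_A + ρ_I + 2·0.61, so 0.7888 = (0.70 + ρ_I + 1.22) / 3.220.
ρ_I = 0.7888·3.220 − 0.70 − 1.22 = 0.620.

0.620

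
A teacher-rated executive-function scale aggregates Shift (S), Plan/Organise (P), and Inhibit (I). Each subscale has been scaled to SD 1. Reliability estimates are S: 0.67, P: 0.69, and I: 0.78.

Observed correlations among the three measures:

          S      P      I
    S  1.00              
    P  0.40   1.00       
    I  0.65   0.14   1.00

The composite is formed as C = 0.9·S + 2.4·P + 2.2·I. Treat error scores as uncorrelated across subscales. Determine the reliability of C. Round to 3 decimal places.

Var(C) = 0.9² + 2.4² + 2.2² + 2·[2.16·0.40 + 1.98·0.65 + 5.28·0.14] = 11.41 + 5.7804 = 17.1904.
Because errors are independent across components, Cov(Tᵢ,Tⱼ) = Cov(Xᵢ,Xⱼ); the off-diagonal part of the true-score variance is the same as above.
True-score variance = [0.9²·0.67 + 2.4²·0.69 + 2.2²·0.78] + 5.7804 = 8.2923 + 5.7804 = 14.0727.
Reliability = 14.0727 / 17.1904 = 0.819.

0.819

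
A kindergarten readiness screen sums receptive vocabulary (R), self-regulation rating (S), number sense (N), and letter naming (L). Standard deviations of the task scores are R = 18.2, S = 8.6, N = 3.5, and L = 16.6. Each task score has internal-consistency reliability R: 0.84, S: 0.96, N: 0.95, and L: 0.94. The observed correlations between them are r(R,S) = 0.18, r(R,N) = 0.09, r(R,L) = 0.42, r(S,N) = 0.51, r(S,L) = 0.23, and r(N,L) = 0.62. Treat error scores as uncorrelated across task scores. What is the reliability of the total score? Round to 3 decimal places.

0.938

Var(R+S+N+L) = 18.2² + 8.6² + 3.5² + 16.6² + 2·[18.2·8.6·0.18 + 18.2·3.5·0.09 + 18.2·16.6·0.42 + 8.6·3.5·0.51 + 8.6·16.6·0.23 + 3.5·16.6·0.62] = 693.01 + 490.01 = 1183.02.
Because errors are independent across components, Cov(Tᵢ,Tⱼ) = Cov(Xᵢ,Xⱼ); the off-diagonal part of the true-score variance is the same as above.
True-score variance = [18.2²·0.84 + 8.6²·0.96 + 3.5²·0.95 + 16.6²·0.94] + 490.01 = 619.907 + 490.01 = 1109.92.
Reliability = 1109.92 / 1183.02 = 0.938.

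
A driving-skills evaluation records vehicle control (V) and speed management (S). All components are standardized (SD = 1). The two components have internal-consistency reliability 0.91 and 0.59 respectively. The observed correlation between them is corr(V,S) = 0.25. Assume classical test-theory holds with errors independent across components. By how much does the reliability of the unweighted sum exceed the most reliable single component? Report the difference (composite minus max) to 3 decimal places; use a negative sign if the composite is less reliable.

Var(sum) = 2 + 0.5 = 2.5; true-score variance = 1.5 + 0.5 = 2; composite reliability = 0.8000.
Max component reliability = 0.9100.
Difference = 0.8000 − 0.9100 = -0.110.

-0.110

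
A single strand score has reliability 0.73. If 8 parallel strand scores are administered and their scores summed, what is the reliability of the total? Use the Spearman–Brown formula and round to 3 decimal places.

ρ_k = kρ / (1 + (k−1)ρ) = 8·0.73 / (1 + 7·0.73) = 5.840 / 6.110 = 0.956.

0.956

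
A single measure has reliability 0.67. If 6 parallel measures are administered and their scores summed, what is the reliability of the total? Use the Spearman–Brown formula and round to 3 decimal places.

0.924

ρ_k = kρ / (1 + (k−1)ρ) = 6·0.67 / (1 + 5·0.67) = 4.020 / 4.350 = 0.924.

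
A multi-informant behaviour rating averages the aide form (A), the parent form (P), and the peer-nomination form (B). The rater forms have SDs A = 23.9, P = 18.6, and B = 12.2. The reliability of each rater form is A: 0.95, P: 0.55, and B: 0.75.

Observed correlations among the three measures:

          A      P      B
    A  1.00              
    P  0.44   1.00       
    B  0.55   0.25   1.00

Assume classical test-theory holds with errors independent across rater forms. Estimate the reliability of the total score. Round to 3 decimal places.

Var(A+P+B) = 23.9² + 18.6² + 12.2² + 2·[23.9·18.6·0.44 + 23.9·12.2·0.55 + 18.6·12.2·0.25] = 1066.01 + 825.393 = 1891.4.
Under uncorrelated errors the observed covariances equal the true-score covariances, so only the own-variance terms attenuate.
True-score variance = [23.9²·0.95 + 18.6²·0.55 + 12.2²·0.75] + 825.393 = 844.557 + 825.393 = 1669.95.
Reliability = 1669.95 / 1891.4 = 0.883.

0.883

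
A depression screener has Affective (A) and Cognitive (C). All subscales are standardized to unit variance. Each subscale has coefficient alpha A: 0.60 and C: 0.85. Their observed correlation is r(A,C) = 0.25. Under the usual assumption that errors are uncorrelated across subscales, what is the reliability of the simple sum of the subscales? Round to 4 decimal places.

0.7800

Var(A+C) = 2 + 2·[0.25] = 2 + 0.5 = 2.5.
Under uncorrelated errors the observed covariances equal the true-score covariances, so only the own-variance terms attenuate.
True-score variance = [0.60 + 0.85] + 0.5 = 1.45 + 0.5 = 1.95.
Reliability = 1.95 / 2.5 = 0.7800.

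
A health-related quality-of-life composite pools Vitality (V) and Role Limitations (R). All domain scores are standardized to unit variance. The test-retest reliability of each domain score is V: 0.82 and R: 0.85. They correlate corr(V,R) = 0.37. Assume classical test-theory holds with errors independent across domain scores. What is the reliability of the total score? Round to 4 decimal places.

0.8796

Var(V+R) = 2 + 2·[0.37] = 2 + 0.74 = 2.74.
With uncorrelated errors the cross-covariances are all true-score covariance, so they carry over unchanged; only the diagonal terms shrink to ρᵢσᵢ².
True-score variance = [0.82 + 0.85] + 0.74 = 1.67 + 0.74 = 2.41.
Reliability = 2.41 / 2.74 = 0.8796.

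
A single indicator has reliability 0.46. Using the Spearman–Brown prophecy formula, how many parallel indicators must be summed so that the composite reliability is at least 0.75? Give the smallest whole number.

4

k ≥ ρ*(1−ρ₁)/(ρ₁(1−ρ*)) = 0.75·0.54 / (0.46·0.25) = 3.522.
Smallest integer k = 4.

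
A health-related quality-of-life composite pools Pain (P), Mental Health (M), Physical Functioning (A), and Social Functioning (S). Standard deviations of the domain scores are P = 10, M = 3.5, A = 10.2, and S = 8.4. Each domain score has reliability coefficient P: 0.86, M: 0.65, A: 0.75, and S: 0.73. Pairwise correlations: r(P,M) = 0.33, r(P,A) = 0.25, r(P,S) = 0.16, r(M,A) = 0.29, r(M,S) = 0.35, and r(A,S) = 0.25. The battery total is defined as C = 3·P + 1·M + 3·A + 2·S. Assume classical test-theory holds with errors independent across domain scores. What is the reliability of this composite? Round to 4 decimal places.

0.8615

Var(C) = 3²·10² + 3.5² + 3²·10.2² + 2²·8.4² + 2·[3·10·3.5·0.33 + 9·10·10.2·0.25 + 6·10·8.4·0.16 + 3·3.5·10.2·0.29 + 2·3.5·8.4·0.35 + 6·10.2·8.4·0.25] = 2130.85 + 1049.9 = 3180.75.
Under uncorrelated errors the observed covariances equal the true-score covariances, so only the own-variance terms attenuate.
True-score variance = [3²·10²·0.86 + 3.5²·0.65 + 3²·10.2²·0.75 + 2²·8.4²·0.73] + 1049.9 = 1690.27 + 1049.9 = 2740.17.
Reliability = 2740.17 / 3180.75 = 0.8615.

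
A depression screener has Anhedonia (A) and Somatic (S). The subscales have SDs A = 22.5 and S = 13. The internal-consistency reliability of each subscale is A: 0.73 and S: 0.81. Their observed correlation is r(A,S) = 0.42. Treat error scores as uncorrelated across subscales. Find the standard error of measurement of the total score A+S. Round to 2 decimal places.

12.99

Var(total) = 675.25 + 245.7 = 920.95.
True-score variance = 506.452 + 245.7 = 752.152, so reliability = 0.8167.
Error variance = 920.95 − 752.152 = 168.798; SEM = √168.798 = 12.99.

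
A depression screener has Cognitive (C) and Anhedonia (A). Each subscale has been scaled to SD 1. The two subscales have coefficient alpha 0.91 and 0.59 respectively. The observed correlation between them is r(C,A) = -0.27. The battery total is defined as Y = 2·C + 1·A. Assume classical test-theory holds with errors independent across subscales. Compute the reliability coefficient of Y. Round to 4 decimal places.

0.8036

Var(Y) = 2² + 1 + 2·[2·(-0.27)] = 5 − 1.08 = 3.92.
With uncorrelated errors the cross-covariances are all true-score covariance, so they carry over unchanged; only the diagonal terms shrink to ρᵢσᵢ².
True-score variance = [2²·0.91 + 0.59] − 1.08 = 4.23 − 1.08 = 3.15.
Reliability = 3.15 / 3.92 = 0.8036.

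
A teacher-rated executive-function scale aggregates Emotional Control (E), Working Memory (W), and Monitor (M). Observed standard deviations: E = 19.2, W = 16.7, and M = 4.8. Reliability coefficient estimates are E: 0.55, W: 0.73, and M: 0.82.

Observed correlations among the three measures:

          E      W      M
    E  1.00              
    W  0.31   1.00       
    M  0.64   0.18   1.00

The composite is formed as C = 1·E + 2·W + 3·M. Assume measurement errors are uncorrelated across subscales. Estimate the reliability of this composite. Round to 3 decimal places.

Var(C) = 19.2² + 2²·16.7² + 3²·4.8² + 2·[2·19.2·16.7·0.31 + 3·19.2·4.8·0.64 + 6·16.7·4.8·0.18] = 1691.56 + 924.634 = 2616.19.
Under uncorrelated errors the observed covariances equal the true-score covariances, so only the own-variance terms attenuate.
True-score variance = [19.2²·0.55 + 2²·16.7²·0.73 + 3²·4.8²·0.82] + 924.634 = 1187.15 + 924.634 = 2111.78.
Reliability = 2111.78 / 2616.19 = 0.807.

0.807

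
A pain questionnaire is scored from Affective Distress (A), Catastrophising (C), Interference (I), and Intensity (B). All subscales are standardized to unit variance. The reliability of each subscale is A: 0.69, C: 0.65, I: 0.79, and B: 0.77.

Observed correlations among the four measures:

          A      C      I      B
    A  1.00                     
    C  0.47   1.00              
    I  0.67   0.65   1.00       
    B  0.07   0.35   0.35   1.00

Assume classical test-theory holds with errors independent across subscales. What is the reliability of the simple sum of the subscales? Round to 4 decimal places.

Var(A+C+I+B) = 4 + 2·[0.47 + 0.67 + 0.07 + 0.65 + 0.35 + 0.35] = 4 + 5.12 = 9.12.
With uncorrelated errors the cross-covariances are all true-score covariance, so they carry over unchanged; only the diagonal terms shrink to ρᵢσᵢ².
True-score variance = [0.69 + 0.65 + 0.79 + 0.77] + 5.12 = 2.9 + 5.12 = 8.02.
Reliability = 8.02 / 9.12 = 0.8794.

0.8794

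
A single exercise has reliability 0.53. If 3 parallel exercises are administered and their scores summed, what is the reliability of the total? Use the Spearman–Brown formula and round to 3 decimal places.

0.772

ρ_k = kρ / (1 + (k−1)ρ) = 3·0.53 / (1 + 2·0.53) = 1.590 / 2.060 = 0.772.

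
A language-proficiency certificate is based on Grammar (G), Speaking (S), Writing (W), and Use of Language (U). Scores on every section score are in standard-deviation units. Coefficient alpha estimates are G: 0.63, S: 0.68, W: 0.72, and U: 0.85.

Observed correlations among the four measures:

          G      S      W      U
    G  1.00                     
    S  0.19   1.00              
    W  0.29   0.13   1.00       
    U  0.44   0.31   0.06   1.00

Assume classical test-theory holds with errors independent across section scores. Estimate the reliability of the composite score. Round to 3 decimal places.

Var(G+S+W+U) = 4 + 2·[0.19 + 0.29 + 0.44 + 0.13 + 0.31 + 0.06] = 4 + 2.84 = 6.84.
Under uncorrelated errors the observed covariances equal the true-score covariances, so only the own-variance terms attenuate.
True-score variance = [0.63 + 0.68 + 0.72 + 0.85] + 2.84 = 2.88 + 2.84 = 5.72.
Reliability = 5.72 / 6.84 = 0.836.

0.836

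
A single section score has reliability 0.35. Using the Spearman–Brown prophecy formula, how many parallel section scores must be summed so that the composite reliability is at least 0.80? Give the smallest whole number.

k ≥ ρ*(1−ρ₁)/(ρ₁(1−ρ*)) = 0.80·0.65 / (0.35·0.20) = 7.429.
Smallest integer k = 8.

8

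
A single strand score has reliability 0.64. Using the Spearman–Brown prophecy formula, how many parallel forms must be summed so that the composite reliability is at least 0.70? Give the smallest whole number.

2

k ≥ ρ*(1−ρ₁)/(ρ₁(1−ρ*)) = 0.70·0.36 / (0.64·0.30) = 1.312.
Smallest integer k = 2.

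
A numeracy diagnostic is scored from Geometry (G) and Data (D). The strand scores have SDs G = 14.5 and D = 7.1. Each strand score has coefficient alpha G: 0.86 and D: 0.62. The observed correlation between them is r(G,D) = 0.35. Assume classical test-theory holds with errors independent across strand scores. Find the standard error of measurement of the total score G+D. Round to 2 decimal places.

6.97

Var(total) = 260.66 + 72.065 = 332.725.
True-score variance = 212.069 + 72.065 = 284.134, so reliability = 0.8540.
Error variance = 332.725 − 284.134 = 48.5908; SEM = √48.5908 = 6.97.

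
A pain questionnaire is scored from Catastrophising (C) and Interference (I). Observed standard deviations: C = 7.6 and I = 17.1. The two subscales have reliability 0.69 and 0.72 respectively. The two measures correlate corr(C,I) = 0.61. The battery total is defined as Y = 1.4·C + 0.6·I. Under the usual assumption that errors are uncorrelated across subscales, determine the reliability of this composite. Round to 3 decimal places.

0.816

Var(Y) = 1.4²·7.6² + 0.6²·17.1² + 2·[0.84·7.6·17.1·0.61] = 218.477 + 133.183 = 351.66.
With uncorrelated errors the cross-covariances are all true-score covariance, so they carry over unchanged; only the diagonal terms shrink to ρᵢσᵢ².
True-score variance = [1.4²·7.6²·0.69 + 0.6²·17.1²·0.72] + 133.183 = 153.907 + 133.183 = 287.09.
Reliability = 287.09 / 351.66 = 0.816.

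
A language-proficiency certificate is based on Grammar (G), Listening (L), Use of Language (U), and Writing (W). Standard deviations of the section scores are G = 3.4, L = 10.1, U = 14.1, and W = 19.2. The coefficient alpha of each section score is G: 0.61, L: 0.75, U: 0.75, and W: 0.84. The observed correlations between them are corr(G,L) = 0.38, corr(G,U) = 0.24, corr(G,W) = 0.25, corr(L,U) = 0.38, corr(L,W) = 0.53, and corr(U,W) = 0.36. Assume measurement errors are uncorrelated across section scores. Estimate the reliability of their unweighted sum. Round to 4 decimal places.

Var(G+L+U+W) = 3.4² + 10.1² + 14.1² + 19.2² + 2·[3.4·10.1·0.38 + 3.4·14.1·0.24 + 3.4·19.2·0.25 + 10.1·14.1·0.38 + 10.1·19.2·0.53 + 14.1·19.2·0.36] = 681.02 + 590.455 = 1271.47.
With uncorrelated errors the cross-covariances are all true-score covariance, so they carry over unchanged; only the diagonal terms shrink to ρᵢσᵢ².
True-score variance = [3.4²·0.61 + 10.1²·0.75 + 14.1²·0.75 + 19.2²·0.84] + 590.455 = 542.324 + 590.455 = 1132.78.
Reliability = 1132.78 / 1271.47 = 0.8909.

0.8909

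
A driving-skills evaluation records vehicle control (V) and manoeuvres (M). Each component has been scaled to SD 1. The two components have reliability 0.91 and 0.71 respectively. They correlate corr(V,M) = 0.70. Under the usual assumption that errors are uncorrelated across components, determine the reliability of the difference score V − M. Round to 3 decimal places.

Var(V−M) = 1 + 1 − 2·0.70 = 2 − 1.4 = 0.6.
Because errors are independent across components, Cov(Tᵢ,Tⱼ) = Cov(Xᵢ,Xⱼ); the off-diagonal part of the true-score variance is the same as above.
True-score variance = [0.91 + 0.71] − 1.4 = 1.62 − 1.4 = 0.22.
Reliability = 0.22 / 0.6 = 0.367.

0.367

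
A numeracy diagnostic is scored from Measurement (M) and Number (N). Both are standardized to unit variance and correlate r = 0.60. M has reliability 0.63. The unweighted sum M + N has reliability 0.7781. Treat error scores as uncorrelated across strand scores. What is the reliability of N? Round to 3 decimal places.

Var(M+N) = 2 + 2·0.60 = 3.200.
True-score variance = ρ_M + ρ_N + 2·0.60, so 0.7781 = (0.63 + ρ_N + 1.20) / 3.200.
ρ_N = 0.7781·3.200 − 0.63 − 1.20 = 0.660.

0.660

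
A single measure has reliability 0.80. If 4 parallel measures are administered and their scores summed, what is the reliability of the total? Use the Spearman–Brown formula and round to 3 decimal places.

ρ_k = kρ / (1 + (k−1)ρ) = 4·0.80 / (1 + 3·0.80) = 3.200 / 3.400 = 0.941.

0.941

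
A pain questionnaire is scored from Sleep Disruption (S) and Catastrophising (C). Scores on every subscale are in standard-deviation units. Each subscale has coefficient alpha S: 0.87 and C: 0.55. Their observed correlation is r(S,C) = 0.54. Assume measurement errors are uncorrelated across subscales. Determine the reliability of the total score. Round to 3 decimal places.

0.812

Var(S+C) = 2 + 2·[0.54] = 2 + 1.08 = 3.08.
Under uncorrelated errors the observed covariances equal the true-score covariances, so only the own-variance terms attenuate.
True-score variance = [0.87 + 0.55] + 1.08 = 1.42 + 1.08 = 2.5.
Reliability = 2.5 / 3.08 = 0.812.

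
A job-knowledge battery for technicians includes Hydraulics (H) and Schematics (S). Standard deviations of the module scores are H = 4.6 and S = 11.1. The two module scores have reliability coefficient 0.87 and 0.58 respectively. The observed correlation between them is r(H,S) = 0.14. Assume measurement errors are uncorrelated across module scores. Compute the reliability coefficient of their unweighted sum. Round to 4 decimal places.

0.6565

Var(H+S) = 4.6² + 11.1² + 2·[4.6·11.1·0.14] = 144.37 + 14.2968 = 158.667.
With uncorrelated errors the cross-covariances are all true-score covariance, so they carry over unchanged; only the diagonal terms shrink to ρᵢσᵢ².
True-score variance = [4.6²·0.87 + 11.1²·0.58] + 14.2968 = 89.871 + 14.2968 = 104.168.
Reliability = 104.168 / 158.667 = 0.6565.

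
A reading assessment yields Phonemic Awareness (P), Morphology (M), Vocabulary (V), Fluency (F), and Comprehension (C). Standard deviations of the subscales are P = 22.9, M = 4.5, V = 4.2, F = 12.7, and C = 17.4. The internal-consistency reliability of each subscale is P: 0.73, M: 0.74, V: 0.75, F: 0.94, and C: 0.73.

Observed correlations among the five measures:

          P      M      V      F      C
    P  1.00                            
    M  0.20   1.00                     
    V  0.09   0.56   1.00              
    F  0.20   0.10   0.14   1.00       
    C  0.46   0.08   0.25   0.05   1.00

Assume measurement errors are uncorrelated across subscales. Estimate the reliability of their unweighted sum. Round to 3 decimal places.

0.856

Var(P+M+V+F+C) = 22.9² + 4.5² + 4.2² + 12.7² + 17.4² + 2·[22.9·4.5·0.20 + 22.9·4.2·0.09 + 22.9·12.7·0.20 + 22.9·17.4·0.46 + 4.5·4.2·0.56 + 4.5·12.7·0.10 + 4.5·17.4·0.08 + 4.2·12.7·0.14 + 4.2·17.4·0.25 + 12.7·17.4·0.05] = 1026.35 + 660.147 = 1686.5.
With uncorrelated errors the cross-covariances are all true-score covariance, so they carry over unchanged; only the diagonal terms shrink to ρᵢσᵢ².
True-score variance = [22.9²·0.73 + 4.5²·0.74 + 4.2²·0.75 + 12.7²·0.94 + 17.4²·0.73] + 660.147 = 783.662 + 660.147 = 1443.81.
Reliability = 1443.81 / 1686.5 = 0.856.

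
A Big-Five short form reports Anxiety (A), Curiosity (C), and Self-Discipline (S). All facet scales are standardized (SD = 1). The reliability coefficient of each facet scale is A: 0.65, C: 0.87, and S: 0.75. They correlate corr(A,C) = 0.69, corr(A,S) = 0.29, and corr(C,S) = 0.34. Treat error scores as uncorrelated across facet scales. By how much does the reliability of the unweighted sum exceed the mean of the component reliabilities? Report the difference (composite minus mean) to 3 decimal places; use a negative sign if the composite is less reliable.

0.114

Var(sum) = 3 + 2.64 = 5.64; true-score variance = 2.27 + 2.64 = 4.91; composite reliability = 0.8706.
Mean component reliability = 0.7567.
Difference = 0.8706 − 0.7567 = 0.114.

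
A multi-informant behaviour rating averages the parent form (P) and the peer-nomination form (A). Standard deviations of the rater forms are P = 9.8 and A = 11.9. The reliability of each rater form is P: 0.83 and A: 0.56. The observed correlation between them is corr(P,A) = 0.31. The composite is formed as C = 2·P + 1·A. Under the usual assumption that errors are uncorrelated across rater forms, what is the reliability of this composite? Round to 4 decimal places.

Var(C) = 2²·9.8² + 11.9² + 2·[2·9.8·11.9·0.31] = 525.77 + 144.609 = 670.379.
Because errors are independent across components, Cov(Tᵢ,Tⱼ) = Cov(Xᵢ,Xⱼ); the off-diagonal part of the true-score variance is the same as above.
True-score variance = [2²·9.8²·0.83 + 11.9²·0.56] + 144.609 = 398.154 + 144.609 = 542.763.
Reliability = 542.763 / 670.379 = 0.8096.

0.8096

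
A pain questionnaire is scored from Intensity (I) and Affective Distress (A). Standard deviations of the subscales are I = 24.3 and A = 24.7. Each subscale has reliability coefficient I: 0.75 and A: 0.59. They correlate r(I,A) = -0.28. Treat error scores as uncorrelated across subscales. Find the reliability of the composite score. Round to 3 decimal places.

0.540

Var(I+A) = 24.3² + 24.7² + 2·[24.3·24.7·(-0.28)] = 1200.58 − 336.118 = 864.462.
With uncorrelated errors the cross-covariances are all true-score covariance, so they carry over unchanged; only the diagonal terms shrink to ρᵢσᵢ².
True-score variance = [24.3²·0.75 + 24.7²·0.59] − 336.118 = 802.821 − 336.118 = 466.703.
Reliability = 466.703 / 864.462 = 0.540.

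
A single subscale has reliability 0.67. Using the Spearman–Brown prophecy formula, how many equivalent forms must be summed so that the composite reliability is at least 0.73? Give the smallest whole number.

k ≥ ρ*(1−ρ₁)/(ρ₁(1−ρ*)) = 0.73·0.33 / (0.67·0.27) = 1.332.
Smallest integer k = 2.

2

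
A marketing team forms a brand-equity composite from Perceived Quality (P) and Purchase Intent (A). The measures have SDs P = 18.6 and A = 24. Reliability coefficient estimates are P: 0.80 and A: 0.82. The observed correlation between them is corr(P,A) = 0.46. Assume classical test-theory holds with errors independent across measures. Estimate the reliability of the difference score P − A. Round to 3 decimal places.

Var(P−A) = 18.6² + 24² − 2·18.6·24·0.46 = 921.96 − 410.688 = 511.272.
Because errors are independent across components, Cov(Tᵢ,Tⱼ) = Cov(Xᵢ,Xⱼ); the off-diagonal part of the true-score variance is the same as above.
True-score variance = [18.6²·0.80 + 24²·0.82] − 410.688 = 749.088 − 410.688 = 338.4.
Reliability = 338.4 / 511.272 = 0.662.

0.662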